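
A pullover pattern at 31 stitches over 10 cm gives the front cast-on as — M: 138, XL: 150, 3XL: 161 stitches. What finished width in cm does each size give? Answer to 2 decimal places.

31/10 = 3.1 sts per cm.
M: 138 / 3.1 = 44.516 → 44.52 cm.
XL: 150 / 3.1 = 48.387 → 48.39 cm.
3XL: 161 / 3.1 = 51.935 → 51.94 cm.

M 44.52 cm; XL 48.39 cm; 3XL 51.94 cm.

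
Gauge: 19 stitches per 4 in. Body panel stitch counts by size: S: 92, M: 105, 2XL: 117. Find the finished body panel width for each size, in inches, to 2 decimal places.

S 19.37 inches; M 22.11 inches; 2XL 24.63 inches.

19/4 = 4.75 sts per in.
S: 92 / 4.75 = 19.368 → 19.37 in.
M: 105 / 4.75 = 22.105 → 22.11 in.
2XL: 117 / 4.75 = 24.632 → 24.63 in.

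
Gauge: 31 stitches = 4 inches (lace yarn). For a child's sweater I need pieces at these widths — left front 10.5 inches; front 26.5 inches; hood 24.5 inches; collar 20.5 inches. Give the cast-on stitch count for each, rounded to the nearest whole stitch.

Rate = 31/4 = 7.75 sts per in.
left front: 10.5 × 7.75 = 81.38 → 81.
front: 26.5 × 7.75 = 205.38 → 205.
hood: 24.5 × 7.75 = 189.88 → 190.
collar: 20.5 × 7.75 = 158.88 → 159.

left front 81; front 205; hood 190; collar 159.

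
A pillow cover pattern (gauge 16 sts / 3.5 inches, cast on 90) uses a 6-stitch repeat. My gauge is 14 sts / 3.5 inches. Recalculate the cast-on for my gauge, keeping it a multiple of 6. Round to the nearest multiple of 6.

90 × 14 / 16 = 78.75.
Nearest multiple of 6: 78.

78 stitches.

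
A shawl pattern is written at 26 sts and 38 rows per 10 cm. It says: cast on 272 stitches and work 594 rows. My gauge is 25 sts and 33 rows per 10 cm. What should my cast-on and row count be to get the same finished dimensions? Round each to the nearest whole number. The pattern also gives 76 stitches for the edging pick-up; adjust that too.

Cast on 262 stitches; work 516 rows; edging pick-up 73 stitches.

Stitches: 272 × 25/26 = 261.54 → 262.
Rows: 594 × 33/38 = 515.84 → 516.
edging pick-up: 76 × 25/26 = 73.08 → 73.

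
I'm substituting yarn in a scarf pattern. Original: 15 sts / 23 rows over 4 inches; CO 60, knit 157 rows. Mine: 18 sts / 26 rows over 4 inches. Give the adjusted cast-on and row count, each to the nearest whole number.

Stitches: 60 × 18/15 = 72.00 → 72.
Rows: 157 × 26/23 = 177.48 → 177.

Cast on 72 stitches; work 177 rows.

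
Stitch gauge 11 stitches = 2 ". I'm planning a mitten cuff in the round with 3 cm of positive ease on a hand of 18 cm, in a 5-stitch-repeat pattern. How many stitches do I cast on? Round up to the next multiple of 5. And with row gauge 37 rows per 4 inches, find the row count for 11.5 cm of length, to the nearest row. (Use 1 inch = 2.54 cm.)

Finished = 18 + 3 = 21 cm.
21 cm × 1/2.54 = 8.27 inches.
11/2 = 5.5 sts per in; 8.27 × 5.5 = 45.47 sts.
Next multiple of 5 → 50.
11.5 cm = 4.53 inches; × 9.25 = 41.88 → 42 rows.

Cast on 50 stitches; work 42 rows.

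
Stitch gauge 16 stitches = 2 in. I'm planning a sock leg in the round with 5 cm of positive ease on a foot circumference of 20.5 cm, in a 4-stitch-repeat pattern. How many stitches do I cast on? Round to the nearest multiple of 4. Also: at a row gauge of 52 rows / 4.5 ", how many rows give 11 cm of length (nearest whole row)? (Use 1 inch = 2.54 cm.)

Finished = 20.5 + 5 = 25.5 cm.
25.5 cm × 1/2.54 = 10.04 inches.
16/2 = 8 sts per in; 10.04 × 8 = 80.31 sts.
Nearest multiple of 4 → 80.
11 cm = 4.33 inches; × 11.556 = 50.04 → 50 rows.

Cast on 80 stitches; work 50 rows.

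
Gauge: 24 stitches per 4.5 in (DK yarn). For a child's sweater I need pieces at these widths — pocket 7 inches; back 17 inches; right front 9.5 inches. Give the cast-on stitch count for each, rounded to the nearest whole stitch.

pocket 37; back 91; right front 51.

Rate = 24/4.5 = 5.333 sts per in.
pocket: 7 × 5.333 = 37.33 → 37.
back: 17 × 5.333 = 90.67 → 91.
right front: 9.5 × 5.333 = 50.67 → 51.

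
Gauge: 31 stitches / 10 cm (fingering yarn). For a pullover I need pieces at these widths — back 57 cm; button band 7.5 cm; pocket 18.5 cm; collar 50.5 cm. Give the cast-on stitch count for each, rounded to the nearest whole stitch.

back 177; button band 23; pocket 57; collar 157.

Rate = 31/10 = 3.1 sts per cm.
back: 57 × 3.1 = 176.70 → 177.
button band: 7.5 × 3.1 = 23.25 → 23.
pocket: 18.5 × 3.1 = 57.35 → 57.
collar: 50.5 × 3.1 = 156.55 → 157.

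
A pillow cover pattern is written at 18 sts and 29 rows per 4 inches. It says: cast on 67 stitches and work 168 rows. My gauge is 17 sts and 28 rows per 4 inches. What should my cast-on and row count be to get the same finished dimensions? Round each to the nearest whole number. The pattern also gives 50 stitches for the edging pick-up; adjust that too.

Stitches: 67 × 17/18 = 63.28 → 63.
Rows: 168 × 28/29 = 162.21 → 162.
edging pick-up: 50 × 17/18 = 47.22 → 47.

Cast on 63 stitches; work 162 rows; edging pick-up 47 stitches.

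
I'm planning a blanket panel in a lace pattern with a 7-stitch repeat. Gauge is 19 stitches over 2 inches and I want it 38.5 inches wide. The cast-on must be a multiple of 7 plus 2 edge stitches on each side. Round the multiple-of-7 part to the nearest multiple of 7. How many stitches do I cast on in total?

368 stitches.

19 / 2 = 9.5 sts per inch.
38.5 × 9.5 = 365.75 sts.
Less 4 edge sts → 361.75 for the repeat.
Nearest multiple of 7: 364.
Add back 4 edge sts → 368.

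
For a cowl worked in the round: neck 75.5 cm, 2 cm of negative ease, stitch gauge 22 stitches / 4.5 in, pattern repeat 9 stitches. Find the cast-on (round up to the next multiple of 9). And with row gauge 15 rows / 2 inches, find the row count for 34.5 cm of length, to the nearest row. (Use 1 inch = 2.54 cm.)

Finished = 75.5 − 2 = 73.5 cm.
73.5 cm × 1/2.54 = 28.94 inches.
22/4.5 = 4.889 sts per in; 28.94 × 4.889 = 141.47 sts.
Next multiple of 9 → 144.
34.5 cm = 13.58 inches; × 7.5 = 101.87 → 102 rows.

Cast on 144 stitches; work 102 rows.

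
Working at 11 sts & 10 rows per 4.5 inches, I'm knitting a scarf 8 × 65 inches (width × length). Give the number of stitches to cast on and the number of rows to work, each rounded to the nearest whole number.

Stitch gauge = 11/4.5 = 2.444 sts/in; 8 × 2.444 = 19.56 → 20 sts.
Row gauge = 10/4.5 = 2.222 rows/in; 65 × 2.222 = 144.44 → 144 rows.

Cast on 20 stitches and work 144 rows.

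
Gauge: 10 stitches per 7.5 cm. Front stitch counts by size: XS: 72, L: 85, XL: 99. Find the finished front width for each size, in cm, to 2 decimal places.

10/7.5 = 1.333 sts per cm.
XS: 72 / 1.333 = 54.000 → 54.00 cm.
L: 85 / 1.333 = 63.750 → 63.75 cm.
XL: 99 / 1.333 = 74.250 → 74.25 cm.

XS 54.00 cm; L 63.75 cm; XL 74.25 cm.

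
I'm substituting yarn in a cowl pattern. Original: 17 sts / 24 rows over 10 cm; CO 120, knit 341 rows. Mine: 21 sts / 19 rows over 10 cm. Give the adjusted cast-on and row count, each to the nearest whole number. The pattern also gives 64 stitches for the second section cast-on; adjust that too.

Cast on 148 stitches; work 270 rows; second section cast-on 79 stitches.

Stitches: 120 × 21/17 = 148.24 → 148.
Rows: 341 × 19/24 = 269.96 → 270.
second section cast-on: 64 × 21/17 = 79.06 → 79.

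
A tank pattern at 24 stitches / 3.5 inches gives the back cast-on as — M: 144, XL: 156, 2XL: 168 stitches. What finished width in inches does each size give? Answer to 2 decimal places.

24/3.5 = 6.857 sts per in.
M: 144 / 6.857 = 21.000 → 21.00 in.
XL: 156 / 6.857 = 22.750 → 22.75 in.
2XL: 168 / 6.857 = 24.500 → 24.50 in.

M 21.00 inches; XL 22.75 inches; 2XL 24.50 inches.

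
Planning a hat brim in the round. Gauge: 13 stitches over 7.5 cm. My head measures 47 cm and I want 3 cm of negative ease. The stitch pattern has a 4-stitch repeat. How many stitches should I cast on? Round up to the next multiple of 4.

80 stitches.

Finished = 47 − 3 = 44 cm.
13 / 7.5 = 1.733 sts/cm.
44 × 1.733 = 76.27 sts.
Next multiple of 4: 80.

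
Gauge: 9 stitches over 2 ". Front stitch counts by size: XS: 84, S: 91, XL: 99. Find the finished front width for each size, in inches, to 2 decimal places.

XS 18.67 inches; S 20.22 inches; XL 22.00 inches.

9/2 = 4.5 sts per in.
XS: 84 / 4.5 = 18.667 → 18.67 in.
S: 91 / 4.5 = 20.222 → 20.22 in.
XL: 99 / 4.5 = 22.000 → 22.00 in.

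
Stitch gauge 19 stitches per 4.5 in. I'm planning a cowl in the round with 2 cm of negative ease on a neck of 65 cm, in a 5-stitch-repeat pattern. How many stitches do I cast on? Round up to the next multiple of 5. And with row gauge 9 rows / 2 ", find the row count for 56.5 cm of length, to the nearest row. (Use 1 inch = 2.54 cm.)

Finished = 65 − 2 = 63 cm.
63 cm × 1/2.54 = 24.80 inches.
19/4.5 = 4.222 sts per in; 24.80 × 4.222 = 104.72 sts.
Next multiple of 5 → 105.
56.5 cm = 22.24 inches; × 4.5 = 100.10 → 100 rows.

Cast on 105 stitches; work 100 rows.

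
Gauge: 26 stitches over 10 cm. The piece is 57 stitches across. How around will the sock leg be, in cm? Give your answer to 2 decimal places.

26 stitches / 10 cm = 2.6 stitches per cm.
57 / 2.6 = 21.923 cm.

21.92 cm.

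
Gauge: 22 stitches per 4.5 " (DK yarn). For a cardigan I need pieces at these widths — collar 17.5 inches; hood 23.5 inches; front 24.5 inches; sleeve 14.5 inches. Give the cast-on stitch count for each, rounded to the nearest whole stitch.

collar 86; hood 115; front 120; sleeve 71.

Rate = 22/4.5 = 4.889 sts per in.
collar: 17.5 × 4.889 = 85.56 → 86.
hood: 23.5 × 4.889 = 114.89 → 115.
front: 24.5 × 4.889 = 119.78 → 120.
sleeve: 14.5 × 4.889 = 70.89 → 71.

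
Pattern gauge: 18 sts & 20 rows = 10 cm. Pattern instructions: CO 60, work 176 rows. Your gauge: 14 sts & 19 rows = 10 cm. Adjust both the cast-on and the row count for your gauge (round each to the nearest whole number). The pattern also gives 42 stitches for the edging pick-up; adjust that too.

Stitches: 60 × 14/18 = 46.67 → 47.
Rows: 176 × 19/20 = 167.20 → 167.
edging pick-up: 42 × 14/18 = 32.67 → 33.

Cast on 47 stitches; work 167 rows; edging pick-up 33 stitches.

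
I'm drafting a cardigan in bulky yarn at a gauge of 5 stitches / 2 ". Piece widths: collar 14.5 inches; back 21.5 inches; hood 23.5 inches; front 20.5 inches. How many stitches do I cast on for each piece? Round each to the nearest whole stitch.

collar 36; back 54; hood 59; front 51.

Rate = 5/2 = 2.5 sts per in.
collar: 14.5 × 2.5 = 36.25 → 36.
back: 21.5 × 2.5 = 53.75 → 54.
hood: 23.5 × 2.5 = 58.75 → 59.
front: 20.5 × 2.5 = 51.25 → 51.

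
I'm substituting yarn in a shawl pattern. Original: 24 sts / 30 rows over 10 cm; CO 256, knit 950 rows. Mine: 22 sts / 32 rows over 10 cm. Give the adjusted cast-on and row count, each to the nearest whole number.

Cast on 235 stitches; work 1013 rows.

Stitches: 256 × 22/24 = 234.67 → 235.
Rows: 950 × 32/30 = 1013.33 → 1013.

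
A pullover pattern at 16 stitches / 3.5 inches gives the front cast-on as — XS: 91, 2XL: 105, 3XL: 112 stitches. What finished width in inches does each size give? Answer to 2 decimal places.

XS 19.91 inches; 2XL 22.97 inches; 3XL 24.50 inches.

16/3.5 = 4.571 sts per in.
XS: 91 / 4.571 = 19.906 → 19.91 in.
2XL: 105 / 4.571 = 22.969 → 22.97 in.
3XL: 112 / 4.571 = 24.500 → 24.50 in.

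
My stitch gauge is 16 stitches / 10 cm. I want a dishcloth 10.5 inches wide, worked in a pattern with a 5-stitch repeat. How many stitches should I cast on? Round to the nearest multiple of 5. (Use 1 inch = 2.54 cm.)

Cast on 45 stitches.

10.5 in = 10.5 × 2.54 = 26.67 cm.
16 / 10 = 1.6 sts/cm.
26.67 × 1.6 = 42.67 sts.
→ 45.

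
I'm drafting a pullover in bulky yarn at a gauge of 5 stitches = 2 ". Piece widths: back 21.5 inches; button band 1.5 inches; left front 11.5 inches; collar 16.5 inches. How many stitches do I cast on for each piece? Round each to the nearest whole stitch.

back 54; button band 4; left front 29; collar 41.

Rate = 5/2 = 2.5 sts per in.
back: 21.5 × 2.5 = 53.75 → 54.
button band: 1.5 × 2.5 = 3.75 → 4.
left front: 11.5 × 2.5 = 28.75 → 29.
collar: 16.5 × 2.5 = 41.25 → 41.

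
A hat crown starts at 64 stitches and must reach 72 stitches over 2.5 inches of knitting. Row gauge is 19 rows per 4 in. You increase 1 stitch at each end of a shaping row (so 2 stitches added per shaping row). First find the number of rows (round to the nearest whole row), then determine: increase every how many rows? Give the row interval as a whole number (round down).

Rows = 2.5 × 4.75 = 11.9 → 12 rows.
Stitches to add: 8 → 4 shaping rows (at 2 st each).
12 / 4 = 3.00 → every 3 rows.

Increase every 3rd row.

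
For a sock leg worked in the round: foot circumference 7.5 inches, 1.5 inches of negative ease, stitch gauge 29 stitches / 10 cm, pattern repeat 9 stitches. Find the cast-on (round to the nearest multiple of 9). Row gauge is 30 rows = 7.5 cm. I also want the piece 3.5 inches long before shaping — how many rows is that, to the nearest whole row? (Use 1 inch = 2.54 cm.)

Cast on 45 stitches; work 36 rows.

Finished = 7.5 − 1.5 = 6 inches.
6 inches × 2.54 = 15.24 cm.
29/10 = 2.9 sts per cm; 15.24 × 2.9 = 44.20 sts.
Nearest multiple of 9 → 45.
3.5 inches = 8.89 cm; × 4 = 35.56 → 36 rows.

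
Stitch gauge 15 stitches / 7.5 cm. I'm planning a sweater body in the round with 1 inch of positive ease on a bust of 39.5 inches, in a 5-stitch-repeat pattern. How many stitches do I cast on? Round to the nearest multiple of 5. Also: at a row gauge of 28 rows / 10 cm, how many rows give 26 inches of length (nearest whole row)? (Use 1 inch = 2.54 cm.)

Cast on 205 stitches; work 185 rows.

Finished = 39.5 + 1 = 40.5 inches.
40.5 inches × 2.54 = 102.87 cm.
15/7.5 = 2 sts per cm; 102.87 × 2 = 205.74 sts.
Nearest multiple of 5 → 205.
26 inches = 66.04 cm; × 2.8 = 184.91 → 185 rows.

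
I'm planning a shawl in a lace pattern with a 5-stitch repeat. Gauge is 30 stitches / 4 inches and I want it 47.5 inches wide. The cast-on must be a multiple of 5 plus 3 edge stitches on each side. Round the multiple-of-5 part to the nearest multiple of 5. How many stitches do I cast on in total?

356 stitches.

30 / 4 = 7.5 sts per inch.
47.5 × 7.5 = 356.25 sts.
Less 6 edge sts → 350.25 for the repeat.
Nearest multiple of 5: 350.
Add back 6 edge sts → 356.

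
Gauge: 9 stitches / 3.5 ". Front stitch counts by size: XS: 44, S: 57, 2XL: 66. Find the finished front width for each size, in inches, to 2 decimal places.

XS 17.11 inches; S 22.17 inches; 2XL 25.67 inches.

9/3.5 = 2.571 sts per in.
XS: 44 / 2.571 = 17.111 → 17.11 in.
S: 57 / 2.571 = 22.167 → 22.17 in.
2XL: 66 / 2.571 = 25.667 → 25.67 in.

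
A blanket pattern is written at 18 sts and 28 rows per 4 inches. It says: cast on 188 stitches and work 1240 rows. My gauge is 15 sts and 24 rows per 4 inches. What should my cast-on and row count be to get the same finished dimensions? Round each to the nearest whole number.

Cast on 157 stitches; work 1063 rows.

Stitches: 188 × 15/18 = 156.67 → 157.
Rows: 1240 × 24/28 = 1062.86 → 1063.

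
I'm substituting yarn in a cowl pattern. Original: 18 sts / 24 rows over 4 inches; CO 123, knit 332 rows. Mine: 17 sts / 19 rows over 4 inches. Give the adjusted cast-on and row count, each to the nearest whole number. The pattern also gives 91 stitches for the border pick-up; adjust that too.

Stitches: 123 × 17/18 = 116.17 → 116.
Rows: 332 × 19/24 = 262.83 → 263.
border pick-up: 91 × 17/18 = 85.94 → 86.

Cast on 116 stitches; work 263 rows; border pick-up 86 stitches.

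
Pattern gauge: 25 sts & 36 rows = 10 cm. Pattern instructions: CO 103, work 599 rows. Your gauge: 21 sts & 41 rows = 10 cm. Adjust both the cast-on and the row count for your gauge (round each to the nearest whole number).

Stitches: 103 × 21/25 = 86.52 → 87.
Rows: 599 × 41/36 = 682.19 → 682.

Cast on 87 stitches; work 682 rows.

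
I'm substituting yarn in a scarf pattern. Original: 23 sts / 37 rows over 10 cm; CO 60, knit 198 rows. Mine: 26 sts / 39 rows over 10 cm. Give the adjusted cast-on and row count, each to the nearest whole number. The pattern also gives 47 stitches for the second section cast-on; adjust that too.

Stitches: 60 × 26/23 = 67.83 → 68.
Rows: 198 × 39/37 = 208.70 → 209.
second section cast-on: 47 × 26/23 = 53.13 → 53.

Cast on 68 stitches; work 209 rows; second section cast-on 53 stitches.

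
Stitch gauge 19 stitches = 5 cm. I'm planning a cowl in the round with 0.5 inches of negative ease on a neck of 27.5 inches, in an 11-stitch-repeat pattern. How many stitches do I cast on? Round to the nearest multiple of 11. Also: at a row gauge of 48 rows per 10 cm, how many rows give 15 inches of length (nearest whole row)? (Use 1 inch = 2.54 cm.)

Finished = 27.5 − 0.5 = 27 inches.
27 inches × 2.54 = 68.58 cm.
19/5 = 3.8 sts per cm; 68.58 × 3.8 = 260.60 sts.
Nearest multiple of 11 → 264.
15 inches = 38.10 cm; × 4.8 = 182.88 → 183 rows.

Cast on 264 stitches; work 183 rows.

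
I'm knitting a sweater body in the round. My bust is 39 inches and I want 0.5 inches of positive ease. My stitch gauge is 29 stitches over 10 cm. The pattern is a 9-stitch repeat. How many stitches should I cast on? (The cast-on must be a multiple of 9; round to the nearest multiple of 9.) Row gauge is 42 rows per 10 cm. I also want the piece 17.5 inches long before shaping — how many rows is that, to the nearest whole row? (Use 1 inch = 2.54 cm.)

Cast on 288 stitches; work 187 rows.

Finished = 39 + 0.5 = 39.5 inches.
39.5 inches × 2.54 = 100.33 cm.
29/10 = 2.9 sts per cm; 100.33 × 2.9 = 290.96 sts.
Nearest multiple of 9 → 288.
17.5 inches = 44.45 cm; × 4.2 = 186.69 → 187 rows.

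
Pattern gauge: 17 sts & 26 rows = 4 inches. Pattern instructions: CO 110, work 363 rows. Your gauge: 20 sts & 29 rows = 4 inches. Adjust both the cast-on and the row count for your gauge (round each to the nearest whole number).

Stitches: 110 × 20/17 = 129.41 → 129.
Rows: 363 × 29/26 = 404.88 → 405.

Cast on 129 stitches; work 405 rows.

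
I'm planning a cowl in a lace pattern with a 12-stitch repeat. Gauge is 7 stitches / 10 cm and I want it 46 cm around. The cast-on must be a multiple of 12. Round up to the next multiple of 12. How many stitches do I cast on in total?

CO 36 sts.

7 / 10 = 0.7 sts per cm.
46 × 0.7 = 32.20 sts.
Next multiple of 12: 36.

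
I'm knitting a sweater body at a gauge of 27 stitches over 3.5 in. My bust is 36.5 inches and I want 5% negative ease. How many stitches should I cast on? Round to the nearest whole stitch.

Cast on 267 stitches.

Finished = 36.5 × 0.95 = 34.67 in.
27 / 3.5 = 7.714 sts per inch.
34.67 × 7.714 = 267.49 sts.
→ 267 sts.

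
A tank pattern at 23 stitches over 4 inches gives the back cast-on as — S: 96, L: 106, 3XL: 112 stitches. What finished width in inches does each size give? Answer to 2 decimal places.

23/4 = 5.75 sts per in.
S: 96 / 5.75 = 16.696 → 16.70 in.
L: 106 / 5.75 = 18.435 → 18.43 in.
3XL: 112 / 5.75 = 19.478 → 19.48 in.

S 16.70 inches; L 18.43 inches; 3XL 19.48 inches.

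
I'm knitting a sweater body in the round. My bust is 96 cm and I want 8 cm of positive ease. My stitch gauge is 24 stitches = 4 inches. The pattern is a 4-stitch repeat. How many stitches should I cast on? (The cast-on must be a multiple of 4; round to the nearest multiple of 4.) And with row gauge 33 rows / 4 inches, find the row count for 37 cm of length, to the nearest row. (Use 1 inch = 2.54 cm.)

Finished = 96 + 8 = 104 cm.
104 cm × 1/2.54 = 40.94 inches.
24/4 = 6 sts per in; 40.94 × 6 = 245.67 sts.
Nearest multiple of 4 → 244.
37 cm = 14.57 inches; × 8.25 = 120.18 → 120 rows.

Cast on 244 stitches; work 120 rows.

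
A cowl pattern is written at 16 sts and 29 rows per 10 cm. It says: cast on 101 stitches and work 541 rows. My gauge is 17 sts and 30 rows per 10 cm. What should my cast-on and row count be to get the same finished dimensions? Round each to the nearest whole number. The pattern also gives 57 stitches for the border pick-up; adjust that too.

Stitches: 101 × 17/16 = 107.31 → 107.
Rows: 541 × 30/29 = 559.66 → 560.
border pick-up: 57 × 17/16 = 60.56 → 61.

Cast on 107 stitches; work 560 rows; border pick-up 61 stitches.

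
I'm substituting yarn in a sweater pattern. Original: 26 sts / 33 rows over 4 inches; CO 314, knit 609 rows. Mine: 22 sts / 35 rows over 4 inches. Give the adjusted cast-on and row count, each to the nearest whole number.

Stitches: 314 × 22/26 = 265.69 → 266.
Rows: 609 × 35/33 = 645.91 → 646.

Cast on 266 stitches; work 646 rows.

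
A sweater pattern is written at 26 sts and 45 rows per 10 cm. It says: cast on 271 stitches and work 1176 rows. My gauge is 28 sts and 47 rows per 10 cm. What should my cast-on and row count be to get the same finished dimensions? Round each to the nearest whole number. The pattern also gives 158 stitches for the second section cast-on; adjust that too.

Stitches: 271 × 28/26 = 291.85 → 292.
Rows: 1176 × 47/45 = 1228.27 → 1228.
second section cast-on: 158 × 28/26 = 170.15 → 170.

Cast on 292 stitches; work 1228 rows; second section cast-on 170 stitches.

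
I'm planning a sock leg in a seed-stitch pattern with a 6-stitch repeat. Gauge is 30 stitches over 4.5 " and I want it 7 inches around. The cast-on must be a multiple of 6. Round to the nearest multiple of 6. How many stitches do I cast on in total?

30 / 4.5 = 6.667 sts per inch.
7 × 6.667 = 46.67 sts.
Nearest multiple of 6: 48.

CO 48 sts.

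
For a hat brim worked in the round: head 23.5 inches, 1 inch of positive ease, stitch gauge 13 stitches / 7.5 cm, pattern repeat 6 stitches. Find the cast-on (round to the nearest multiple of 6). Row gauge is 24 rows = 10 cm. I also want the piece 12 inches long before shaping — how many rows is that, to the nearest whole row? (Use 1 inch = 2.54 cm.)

Cast on 108 stitches; work 73 rows.

Finished = 23.5 + 1 = 24.5 inches.
24.5 inches × 2.54 = 62.23 cm.
13/7.5 = 1.733 sts per cm; 62.23 × 1.733 = 107.87 sts.
Nearest multiple of 6 → 108.
12 inches = 30.48 cm; × 2.4 = 73.15 → 73 rows.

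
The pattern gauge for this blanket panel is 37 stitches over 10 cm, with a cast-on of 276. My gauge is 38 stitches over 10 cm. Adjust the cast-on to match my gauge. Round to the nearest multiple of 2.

Scale factor = 38 / 37 = 1.027.
276 × 38 / 37 = 283.46 sts.
→ 284 sts.

284 stitches.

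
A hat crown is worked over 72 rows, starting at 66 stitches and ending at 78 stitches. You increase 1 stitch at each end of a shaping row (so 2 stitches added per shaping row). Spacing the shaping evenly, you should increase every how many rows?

Stitches to add: |78 − 66| = 12.
Shaping rows needed: 12 / 2 = 6.
72 rows / 6 = every 12 rows.

Increase every 12th row.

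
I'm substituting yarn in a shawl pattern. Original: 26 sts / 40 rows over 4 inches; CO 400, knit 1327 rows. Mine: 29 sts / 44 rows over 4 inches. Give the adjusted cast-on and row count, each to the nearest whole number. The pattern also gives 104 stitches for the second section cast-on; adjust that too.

Stitches: 400 × 29/26 = 446.15 → 446.
Rows: 1327 × 44/40 = 1459.70 → 1460.
second section cast-on: 104 × 29/26 = 116.00 → 116.

Cast on 446 stitches; work 1460 rows; second section cast-on 116 stitches.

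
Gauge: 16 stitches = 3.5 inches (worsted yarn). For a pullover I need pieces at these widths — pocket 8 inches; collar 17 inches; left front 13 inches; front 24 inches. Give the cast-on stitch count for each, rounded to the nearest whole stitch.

pocket 37; collar 78; left front 59; front 110.

Rate = 16/3.5 = 4.571 sts per in.
pocket: 8 × 4.571 = 36.57 → 37.
collar: 17 × 4.571 = 77.71 → 78.
left front: 13 × 4.571 = 59.43 → 59.
front: 24 × 4.571 = 109.71 → 110.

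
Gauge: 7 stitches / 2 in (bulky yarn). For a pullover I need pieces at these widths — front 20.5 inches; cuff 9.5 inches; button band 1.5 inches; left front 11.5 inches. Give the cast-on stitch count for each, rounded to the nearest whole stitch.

Rate = 7/2 = 3.5 sts per in.
front: 20.5 × 3.5 = 71.75 → 72.
cuff: 9.5 × 3.5 = 33.25 → 33.
button band: 1.5 × 3.5 = 5.25 → 5.
left front: 11.5 × 3.5 = 40.25 → 40.

front 72; cuff 33; button band 5; left front 40.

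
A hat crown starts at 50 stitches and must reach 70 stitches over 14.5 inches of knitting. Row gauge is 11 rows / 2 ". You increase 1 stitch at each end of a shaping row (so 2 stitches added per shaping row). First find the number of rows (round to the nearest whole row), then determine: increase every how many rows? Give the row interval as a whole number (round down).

Rows = 14.5 × 5.5 = 79.8 → 80 rows.
Stitches to add: 20 → 10 shaping rows (at 2 st each).
80 / 10 = 8.00 → every 8 rows.

Increase every 8th row.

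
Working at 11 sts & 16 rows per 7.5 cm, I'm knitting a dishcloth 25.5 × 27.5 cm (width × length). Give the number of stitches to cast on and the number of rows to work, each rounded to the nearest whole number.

Cast on 37 stitches and work 59 rows.

Stitch gauge = 11/7.5 = 1.467 sts/cm; 25.5 × 1.467 = 37.40 → 37 sts.
Row gauge = 16/7.5 = 2.133 rows/cm; 27.5 × 2.133 = 58.67 → 59 rows.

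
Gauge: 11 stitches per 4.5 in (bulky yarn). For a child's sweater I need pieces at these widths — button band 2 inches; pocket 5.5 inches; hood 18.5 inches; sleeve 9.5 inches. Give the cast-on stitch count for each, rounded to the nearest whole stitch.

Rate = 11/4.5 = 2.444 sts per in.
button band: 2 × 2.444 = 4.89 → 5.
pocket: 5.5 × 2.444 = 13.44 → 13.
hood: 18.5 × 2.444 = 45.22 → 45.
sleeve: 9.5 × 2.444 = 23.22 → 23.

button band 5; pocket 13; hood 45; sleeve 23.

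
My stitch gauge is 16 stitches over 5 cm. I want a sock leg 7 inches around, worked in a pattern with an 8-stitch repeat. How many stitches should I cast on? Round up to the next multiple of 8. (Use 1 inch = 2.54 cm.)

Cast on 64 stitches.

7 in = 7 × 2.54 = 17.78 cm.
16 / 5 = 3.2 sts/cm.
17.78 × 3.2 = 56.90 sts.
→ 64.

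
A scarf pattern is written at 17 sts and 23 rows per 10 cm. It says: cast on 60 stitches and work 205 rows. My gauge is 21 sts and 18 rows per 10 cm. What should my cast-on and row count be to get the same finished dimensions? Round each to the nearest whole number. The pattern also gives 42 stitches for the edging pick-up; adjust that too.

Stitches: 60 × 21/17 = 74.12 → 74.
Rows: 205 × 18/23 = 160.43 → 160.
edging pick-up: 42 × 21/17 = 51.88 → 52.

Cast on 74 stitches; work 160 rows; edging pick-up 52 stitches.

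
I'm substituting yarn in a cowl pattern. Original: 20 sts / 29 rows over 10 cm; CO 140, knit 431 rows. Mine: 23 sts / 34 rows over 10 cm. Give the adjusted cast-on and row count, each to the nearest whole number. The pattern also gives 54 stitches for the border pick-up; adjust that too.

Stitches: 140 × 23/20 = 161.00 → 161.
Rows: 431 × 34/29 = 505.31 → 505.
border pick-up: 54 × 23/20 = 62.10 → 62.

Cast on 161 stitches; work 505 rows; border pick-up 62 stitches.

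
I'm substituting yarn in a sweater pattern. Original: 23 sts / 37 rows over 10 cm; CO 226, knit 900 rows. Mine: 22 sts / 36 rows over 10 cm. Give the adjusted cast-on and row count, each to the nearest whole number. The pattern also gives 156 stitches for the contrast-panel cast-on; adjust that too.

Stitches: 226 × 22/23 = 216.17 → 216.
Rows: 900 × 36/37 = 875.68 → 876.
contrast-panel cast-on: 156 × 22/23 = 149.22 → 149.

Cast on 216 stitches; work 876 rows; contrast-panel cast-on 149 stitches.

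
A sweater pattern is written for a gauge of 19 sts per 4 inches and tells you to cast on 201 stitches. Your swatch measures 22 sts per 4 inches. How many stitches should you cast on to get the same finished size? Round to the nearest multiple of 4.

Scale factor = 22 / 19 = 1.158.
201 × 22 / 19 = 232.74 sts.
→ 232 sts.

Cast on 232 stitches.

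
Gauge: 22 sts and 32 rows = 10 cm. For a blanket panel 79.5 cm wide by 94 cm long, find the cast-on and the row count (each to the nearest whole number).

Stitch gauge = 22/10 = 2.2 sts/cm; 79.5 × 2.2 = 174.90 → 175 sts.
Row gauge = 32/10 = 3.2 rows/cm; 94 × 3.2 = 300.80 → 301 rows.

Cast on 175 stitches and work 301 rows.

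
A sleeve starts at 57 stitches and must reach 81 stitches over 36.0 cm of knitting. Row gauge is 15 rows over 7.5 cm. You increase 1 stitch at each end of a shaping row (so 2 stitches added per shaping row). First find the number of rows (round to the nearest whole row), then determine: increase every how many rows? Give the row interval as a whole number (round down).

Rows = 36.0 × 2 = 72.0 → 72 rows.
Stitches to add: 24 → 12 shaping rows (at 2 st each).
72 / 12 = 6.00 → every 6 rows.

Increase every 6th row.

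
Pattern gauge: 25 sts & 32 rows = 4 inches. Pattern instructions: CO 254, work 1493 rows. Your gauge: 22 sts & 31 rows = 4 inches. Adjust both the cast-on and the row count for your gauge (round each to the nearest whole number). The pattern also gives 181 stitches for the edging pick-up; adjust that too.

Cast on 224 stitches; work 1446 rows; edging pick-up 159 stitches.

Stitches: 254 × 22/25 = 223.52 → 224.
Rows: 1493 × 31/32 = 1446.34 → 1446.
edging pick-up: 181 × 22/25 = 159.28 → 159.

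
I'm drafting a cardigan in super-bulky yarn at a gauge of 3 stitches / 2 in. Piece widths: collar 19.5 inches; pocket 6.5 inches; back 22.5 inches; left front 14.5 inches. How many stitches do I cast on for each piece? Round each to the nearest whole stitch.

Rate = 3/2 = 1.5 sts per in.
collar: 19.5 × 1.5 = 29.25 → 29.
pocket: 6.5 × 1.5 = 9.75 → 10.
back: 22.5 × 1.5 = 33.75 → 34.
left front: 14.5 × 1.5 = 21.75 → 22.

collar 29; pocket 10; back 34; left front 22.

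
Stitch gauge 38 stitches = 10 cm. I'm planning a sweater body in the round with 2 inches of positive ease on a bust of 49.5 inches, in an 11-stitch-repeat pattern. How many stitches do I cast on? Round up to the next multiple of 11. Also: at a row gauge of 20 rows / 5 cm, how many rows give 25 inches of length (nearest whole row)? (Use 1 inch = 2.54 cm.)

Finished = 49.5 + 2 = 51.5 inches.
51.5 inches × 2.54 = 130.81 cm.
38/10 = 3.8 sts per cm; 130.81 × 3.8 = 497.08 sts.
Next multiple of 11 → 506.
25 inches = 63.50 cm; × 4 = 254.00 → 254 rows.

Cast on 506 stitches; work 254 rows.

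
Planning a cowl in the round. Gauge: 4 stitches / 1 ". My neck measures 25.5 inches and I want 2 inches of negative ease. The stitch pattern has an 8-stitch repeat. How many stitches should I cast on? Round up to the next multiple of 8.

CO 96 sts.

Finished = 25.5 − 2 = 23.5 inches.
4 / 1 = 4 sts/in.
23.5 × 4 = 94.00 sts.
Next multiple of 8: 96.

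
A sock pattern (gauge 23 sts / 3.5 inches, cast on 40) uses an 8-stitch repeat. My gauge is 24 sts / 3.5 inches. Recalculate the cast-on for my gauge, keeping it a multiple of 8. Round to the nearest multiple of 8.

40 × 24 / 23 = 41.74.
Nearest multiple of 8: 40.

CO 40 sts.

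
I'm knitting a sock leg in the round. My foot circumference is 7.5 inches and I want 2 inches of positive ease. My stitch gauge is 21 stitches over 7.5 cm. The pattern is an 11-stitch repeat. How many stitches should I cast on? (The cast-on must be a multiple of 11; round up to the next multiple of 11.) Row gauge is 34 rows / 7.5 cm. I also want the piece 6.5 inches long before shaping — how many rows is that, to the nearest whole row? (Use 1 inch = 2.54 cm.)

Finished = 7.5 + 2 = 9.5 inches.
9.5 inches × 2.54 = 24.13 cm.
21/7.5 = 2.8 sts per cm; 24.13 × 2.8 = 67.56 sts.
Next multiple of 11 → 77.
6.5 inches = 16.51 cm; × 4.533 = 74.85 → 75 rows.

Cast on 77 stitches; work 75 rows.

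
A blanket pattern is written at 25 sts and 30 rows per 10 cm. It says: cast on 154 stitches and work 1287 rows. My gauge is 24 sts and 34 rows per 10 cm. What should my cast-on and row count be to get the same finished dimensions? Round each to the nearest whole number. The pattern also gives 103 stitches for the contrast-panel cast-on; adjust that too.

Stitches: 154 × 24/25 = 147.84 → 148.
Rows: 1287 × 34/30 = 1458.60 → 1459.
contrast-panel cast-on: 103 × 24/25 = 98.88 → 99.

Cast on 148 stitches; work 1459 rows; contrast-panel cast-on 99 stitches.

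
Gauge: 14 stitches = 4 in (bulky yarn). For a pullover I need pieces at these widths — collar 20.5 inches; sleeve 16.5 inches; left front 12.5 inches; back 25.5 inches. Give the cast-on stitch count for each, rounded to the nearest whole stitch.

collar 72; sleeve 58; left front 44; back 89.

Rate = 14/4 = 3.5 sts per in.
collar: 20.5 × 3.5 = 71.75 → 72.
sleeve: 16.5 × 3.5 = 57.75 → 58.
left front: 12.5 × 3.5 = 43.75 → 44.
back: 25.5 × 3.5 = 89.25 → 89.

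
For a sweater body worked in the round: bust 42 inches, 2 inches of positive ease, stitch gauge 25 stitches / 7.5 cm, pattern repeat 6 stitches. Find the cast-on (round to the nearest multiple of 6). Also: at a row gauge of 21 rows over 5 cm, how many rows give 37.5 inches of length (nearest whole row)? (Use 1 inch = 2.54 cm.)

Cast on 372 stitches; work 400 rows.

Finished = 42 + 2 = 44 inches.
44 inches × 2.54 = 111.76 cm.
25/7.5 = 3.333 sts per cm; 111.76 × 3.333 = 372.53 sts.
Nearest multiple of 6 → 372.
37.5 inches = 95.25 cm; × 4.2 = 400.05 → 400 rows.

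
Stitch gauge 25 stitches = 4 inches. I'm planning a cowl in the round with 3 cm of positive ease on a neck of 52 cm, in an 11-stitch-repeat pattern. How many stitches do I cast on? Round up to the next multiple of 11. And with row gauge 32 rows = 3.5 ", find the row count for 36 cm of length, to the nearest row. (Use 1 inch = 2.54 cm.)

Cast on 143 stitches; work 130 rows.

Finished = 52 + 3 = 55 cm.
55 cm × 1/2.54 = 21.65 inches.
25/4 = 6.25 sts per in; 21.65 × 6.25 = 135.33 sts.
Next multiple of 11 → 143.
36 cm = 14.17 inches; × 9.143 = 129.58 → 130 rows.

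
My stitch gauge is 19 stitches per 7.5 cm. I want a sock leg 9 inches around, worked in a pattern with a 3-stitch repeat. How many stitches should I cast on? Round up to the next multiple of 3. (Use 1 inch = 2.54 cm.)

9 in = 9 × 2.54 = 22.86 cm.
19 / 7.5 = 2.533 sts/cm.
22.86 × 2.533 = 57.91 sts.
→ 60.

Cast on 60 stitches.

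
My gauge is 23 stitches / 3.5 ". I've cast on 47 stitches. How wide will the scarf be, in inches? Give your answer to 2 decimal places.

7.15 inches.

23 stitches / 3.5 inch = 6.571 stitches per inch.
47 / 6.571 = 7.152 inches.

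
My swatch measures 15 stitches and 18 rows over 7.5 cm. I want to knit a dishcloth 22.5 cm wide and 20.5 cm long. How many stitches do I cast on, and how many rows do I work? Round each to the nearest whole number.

Stitch gauge = 15/7.5 = 2 sts/cm; 22.5 × 2 = 45.00 → 45 sts.
Row gauge = 18/7.5 = 2.4 rows/cm; 20.5 × 2.4 = 49.20 → 49 rows.

Cast on 45 stitches and work 49 rows.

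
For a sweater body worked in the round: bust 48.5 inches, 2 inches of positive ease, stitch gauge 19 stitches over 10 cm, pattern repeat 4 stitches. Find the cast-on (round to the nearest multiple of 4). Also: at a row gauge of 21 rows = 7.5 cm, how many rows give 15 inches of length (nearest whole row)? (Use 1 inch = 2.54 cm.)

Finished = 48.5 + 2 = 50.5 inches.
50.5 inches × 2.54 = 128.27 cm.
19/10 = 1.9 sts per cm; 128.27 × 1.9 = 243.71 sts.
Nearest multiple of 4 → 244.
15 inches = 38.10 cm; × 2.8 = 106.68 → 107 rows.

Cast on 244 stitches; work 107 rows.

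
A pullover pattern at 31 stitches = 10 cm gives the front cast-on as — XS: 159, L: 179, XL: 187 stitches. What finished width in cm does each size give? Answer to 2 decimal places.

31/10 = 3.1 sts per cm.
XS: 159 / 3.1 = 51.290 → 51.29 cm.
L: 179 / 3.1 = 57.742 → 57.74 cm.
XL: 187 / 3.1 = 60.323 → 60.32 cm.

XS 51.29 cm; L 57.74 cm; XL 60.32 cm.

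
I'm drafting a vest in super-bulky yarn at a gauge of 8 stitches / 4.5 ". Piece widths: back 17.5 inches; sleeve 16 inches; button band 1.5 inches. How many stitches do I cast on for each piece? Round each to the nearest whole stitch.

Rate = 8/4.5 = 1.778 sts per in.
back: 17.5 × 1.778 = 31.11 → 31.
sleeve: 16 × 1.778 = 28.44 → 28.
button band: 1.5 × 1.778 = 2.67 → 3.

back 31; sleeve 28; button band 3.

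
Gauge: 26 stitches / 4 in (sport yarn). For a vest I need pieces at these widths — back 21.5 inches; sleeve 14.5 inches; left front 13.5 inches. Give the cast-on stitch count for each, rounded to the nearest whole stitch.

back 140; sleeve 94; left front 88.

Rate = 26/4 = 6.5 sts per in.
back: 21.5 × 6.5 = 139.75 → 140.
sleeve: 14.5 × 6.5 = 94.25 → 94.
left front: 13.5 × 6.5 = 87.75 → 88.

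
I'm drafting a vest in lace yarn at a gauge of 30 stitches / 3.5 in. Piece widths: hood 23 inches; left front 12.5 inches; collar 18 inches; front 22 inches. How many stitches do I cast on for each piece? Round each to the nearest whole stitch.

hood 197; left front 107; collar 154; front 189.

Rate = 30/3.5 = 8.571 sts per in.
hood: 23 × 8.571 = 197.14 → 197.
left front: 12.5 × 8.571 = 107.14 → 107.
collar: 18 × 8.571 = 154.29 → 154.
front: 22 × 8.571 = 188.57 → 189.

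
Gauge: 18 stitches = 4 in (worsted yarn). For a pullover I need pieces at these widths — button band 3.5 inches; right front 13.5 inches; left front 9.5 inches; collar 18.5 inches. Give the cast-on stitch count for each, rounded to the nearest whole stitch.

Rate = 18/4 = 4.5 sts per in.
button band: 3.5 × 4.5 = 15.75 → 16.
right front: 13.5 × 4.5 = 60.75 → 61.
left front: 9.5 × 4.5 = 42.75 → 43.
collar: 18.5 × 4.5 = 83.25 → 83.

button band 16; right front 61; left front 43; collar 83.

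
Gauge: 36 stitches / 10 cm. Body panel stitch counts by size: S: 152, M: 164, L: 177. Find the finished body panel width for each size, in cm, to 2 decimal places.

S 42.22 cm; M 45.56 cm; L 49.17 cm.

36/10 = 3.6 sts per cm.
S: 152 / 3.6 = 42.222 → 42.22 cm.
M: 164 / 3.6 = 45.556 → 45.56 cm.
L: 177 / 3.6 = 49.167 → 49.17 cm.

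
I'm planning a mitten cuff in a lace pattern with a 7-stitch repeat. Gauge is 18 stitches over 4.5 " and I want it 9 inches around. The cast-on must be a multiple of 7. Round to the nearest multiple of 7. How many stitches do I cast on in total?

Cast on 35 stitches.

18 / 4.5 = 4 sts per inch.
9 × 4 = 36.00 sts.
Nearest multiple of 7: 35.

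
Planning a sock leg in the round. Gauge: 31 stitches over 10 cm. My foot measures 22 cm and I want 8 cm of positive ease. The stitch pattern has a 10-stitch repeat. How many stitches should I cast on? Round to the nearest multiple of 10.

Finished = 22 + 8 = 30 cm.
31 / 10 = 3.1 sts/cm.
30 × 3.1 = 93.00 sts.
Nearest multiple of 10: 90.

CO 90 sts.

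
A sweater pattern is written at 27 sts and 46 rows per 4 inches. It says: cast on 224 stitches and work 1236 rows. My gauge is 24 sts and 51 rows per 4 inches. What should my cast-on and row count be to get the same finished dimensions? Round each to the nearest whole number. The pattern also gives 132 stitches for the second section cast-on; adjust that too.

Stitches: 224 × 24/27 = 199.11 → 199.
Rows: 1236 × 51/46 = 1370.35 → 1370.
second section cast-on: 132 × 24/27 = 117.33 → 117.

Cast on 199 stitches; work 1370 rows; second section cast-on 117 stitches.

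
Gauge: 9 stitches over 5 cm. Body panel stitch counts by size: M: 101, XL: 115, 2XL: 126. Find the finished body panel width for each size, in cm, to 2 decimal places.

M 56.11 cm; XL 63.89 cm; 2XL 70.00 cm.

9/5 = 1.8 sts per cm.
M: 101 / 1.8 = 56.111 → 56.11 cm.
XL: 115 / 1.8 = 63.889 → 63.89 cm.
2XL: 126 / 1.8 = 70.000 → 70.00 cm.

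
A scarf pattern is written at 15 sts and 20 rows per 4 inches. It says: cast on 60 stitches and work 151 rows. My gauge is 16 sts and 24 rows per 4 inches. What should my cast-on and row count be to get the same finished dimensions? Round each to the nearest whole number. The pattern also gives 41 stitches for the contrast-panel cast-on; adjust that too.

Stitches: 60 × 16/15 = 64.00 → 64.
Rows: 151 × 24/20 = 181.20 → 181.
contrast-panel cast-on: 41 × 16/15 = 43.73 → 44.

Cast on 64 stitches; work 181 rows; contrast-panel cast-on 44 stitches.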